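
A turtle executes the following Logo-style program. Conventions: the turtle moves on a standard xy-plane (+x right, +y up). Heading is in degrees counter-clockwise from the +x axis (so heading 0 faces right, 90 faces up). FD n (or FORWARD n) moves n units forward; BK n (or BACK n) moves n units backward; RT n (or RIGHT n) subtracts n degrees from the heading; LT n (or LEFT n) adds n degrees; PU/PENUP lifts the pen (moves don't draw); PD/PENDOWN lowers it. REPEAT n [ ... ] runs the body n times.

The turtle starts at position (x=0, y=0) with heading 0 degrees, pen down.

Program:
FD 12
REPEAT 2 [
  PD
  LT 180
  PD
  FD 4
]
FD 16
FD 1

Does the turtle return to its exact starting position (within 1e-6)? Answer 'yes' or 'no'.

Executing turtle program step by step:
Start: pos=(0,0), heading=0, pen down
FD 12: (0,0) -> (12,0) [heading=0, draw]
REPEAT 2 [
  -- iteration 1/2 --
  PD: pen down
  LT 180: heading 0 -> 180
  PD: pen down
  FD 4: (12,0) -> (8,0) [heading=180, draw]
  -- iteration 2/2 --
  PD: pen down
  LT 180: heading 180 -> 0
  PD: pen down
  FD 4: (8,0) -> (12,0) [heading=0, draw]
]
FD 16: (12,0) -> (28,0) [heading=0, draw]
FD 1: (28,0) -> (29,0) [heading=0, draw]
Final: pos=(29,0), heading=0, 5 segment(s) drawn

Start position: (0, 0)
Final position: (29, 0)
Distance = 29; >= 1e-6 -> NOT closed

Answer: no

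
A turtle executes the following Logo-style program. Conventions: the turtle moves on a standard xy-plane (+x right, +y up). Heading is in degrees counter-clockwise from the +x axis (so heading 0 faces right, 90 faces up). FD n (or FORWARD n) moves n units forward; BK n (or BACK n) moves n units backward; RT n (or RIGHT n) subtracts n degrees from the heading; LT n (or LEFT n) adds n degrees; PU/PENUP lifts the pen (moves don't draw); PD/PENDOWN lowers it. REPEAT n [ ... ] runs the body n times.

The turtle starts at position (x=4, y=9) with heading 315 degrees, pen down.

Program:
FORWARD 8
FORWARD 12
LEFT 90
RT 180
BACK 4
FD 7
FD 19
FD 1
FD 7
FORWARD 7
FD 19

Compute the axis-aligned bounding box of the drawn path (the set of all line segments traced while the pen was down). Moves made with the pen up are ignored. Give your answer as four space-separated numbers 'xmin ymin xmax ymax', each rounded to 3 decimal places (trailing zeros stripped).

Executing turtle program step by step:
Start: pos=(4,9), heading=315, pen down
FD 8: (4,9) -> (9.657,3.343) [heading=315, draw]
FD 12: (9.657,3.343) -> (18.142,-5.142) [heading=315, draw]
LT 90: heading 315 -> 45
RT 180: heading 45 -> 225
BK 4: (18.142,-5.142) -> (20.971,-2.314) [heading=225, draw]
FD 7: (20.971,-2.314) -> (16.021,-7.263) [heading=225, draw]
FD 19: (16.021,-7.263) -> (2.586,-20.698) [heading=225, draw]
FD 1: (2.586,-20.698) -> (1.879,-21.406) [heading=225, draw]
FD 7: (1.879,-21.406) -> (-3.071,-26.355) [heading=225, draw]
FD 7: (-3.071,-26.355) -> (-8.021,-31.305) [heading=225, draw]
FD 19: (-8.021,-31.305) -> (-21.456,-44.74) [heading=225, draw]
Final: pos=(-21.456,-44.74), heading=225, 9 segment(s) drawn

Segment endpoints: x in {-21.456, -8.021, -3.071, 1.879, 2.586, 4, 9.657, 16.021, 18.142, 20.971}, y in {-44.74, -31.305, -26.355, -21.406, -20.698, -7.263, -5.142, -2.314, 3.343, 9}
xmin=-21.456, ymin=-44.74, xmax=20.971, ymax=9

Answer: -21.456 -44.74 20.971 9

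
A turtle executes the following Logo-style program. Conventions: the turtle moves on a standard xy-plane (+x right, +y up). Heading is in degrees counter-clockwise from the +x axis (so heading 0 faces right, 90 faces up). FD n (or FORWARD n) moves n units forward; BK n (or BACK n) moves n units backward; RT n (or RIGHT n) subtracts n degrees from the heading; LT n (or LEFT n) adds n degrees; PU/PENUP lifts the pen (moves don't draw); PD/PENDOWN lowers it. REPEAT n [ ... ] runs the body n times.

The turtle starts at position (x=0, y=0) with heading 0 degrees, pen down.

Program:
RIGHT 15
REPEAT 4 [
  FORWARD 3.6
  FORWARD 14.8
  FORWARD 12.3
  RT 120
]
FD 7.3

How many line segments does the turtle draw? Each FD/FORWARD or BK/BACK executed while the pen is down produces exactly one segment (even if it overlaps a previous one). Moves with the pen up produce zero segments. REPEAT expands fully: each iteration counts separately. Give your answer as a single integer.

Answer: 13

Derivation:
Executing turtle program step by step:
Start: pos=(0,0), heading=0, pen down
RT 15: heading 0 -> 345
REPEAT 4 [
  -- iteration 1/4 --
  FD 3.6: (0,0) -> (3.477,-0.932) [heading=345, draw]
  FD 14.8: (3.477,-0.932) -> (17.773,-4.762) [heading=345, draw]
  FD 12.3: (17.773,-4.762) -> (29.654,-7.946) [heading=345, draw]
  RT 120: heading 345 -> 225
  -- iteration 2/4 --
  FD 3.6: (29.654,-7.946) -> (27.108,-10.491) [heading=225, draw]
  FD 14.8: (27.108,-10.491) -> (16.643,-20.957) [heading=225, draw]
  FD 12.3: (16.643,-20.957) -> (7.946,-29.654) [heading=225, draw]
  RT 120: heading 225 -> 105
  -- iteration 3/4 --
  FD 3.6: (7.946,-29.654) -> (7.014,-26.177) [heading=105, draw]
  FD 14.8: (7.014,-26.177) -> (3.183,-11.881) [heading=105, draw]
  FD 12.3: (3.183,-11.881) -> (0,0) [heading=105, draw]
  RT 120: heading 105 -> 345
  -- iteration 4/4 --
  FD 3.6: (0,0) -> (3.477,-0.932) [heading=345, draw]
  FD 14.8: (3.477,-0.932) -> (17.773,-4.762) [heading=345, draw]
  FD 12.3: (17.773,-4.762) -> (29.654,-7.946) [heading=345, draw]
  RT 120: heading 345 -> 225
]
FD 7.3: (29.654,-7.946) -> (24.492,-13.108) [heading=225, draw]
Final: pos=(24.492,-13.108), heading=225, 13 segment(s) drawn
Segments drawn: 13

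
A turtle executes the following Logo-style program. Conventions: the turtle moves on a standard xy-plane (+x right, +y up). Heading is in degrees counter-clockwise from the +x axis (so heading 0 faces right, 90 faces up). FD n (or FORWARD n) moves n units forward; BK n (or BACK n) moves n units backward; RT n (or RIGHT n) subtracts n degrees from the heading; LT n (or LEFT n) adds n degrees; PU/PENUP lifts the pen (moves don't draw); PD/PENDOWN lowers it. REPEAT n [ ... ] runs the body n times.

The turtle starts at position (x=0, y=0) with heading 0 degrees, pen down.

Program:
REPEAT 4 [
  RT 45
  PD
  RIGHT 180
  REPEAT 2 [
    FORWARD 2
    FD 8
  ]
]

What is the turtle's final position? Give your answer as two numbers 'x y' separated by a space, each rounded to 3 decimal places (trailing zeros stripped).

Executing turtle program step by step:
Start: pos=(0,0), heading=0, pen down
REPEAT 4 [
  -- iteration 1/4 --
  RT 45: heading 0 -> 315
  PD: pen down
  RT 180: heading 315 -> 135
  REPEAT 2 [
    -- iteration 1/2 --
    FD 2: (0,0) -> (-1.414,1.414) [heading=135, draw]
    FD 8: (-1.414,1.414) -> (-7.071,7.071) [heading=135, draw]
    -- iteration 2/2 --
    FD 2: (-7.071,7.071) -> (-8.485,8.485) [heading=135, draw]
    FD 8: (-8.485,8.485) -> (-14.142,14.142) [heading=135, draw]
  ]
  -- iteration 2/4 --
  RT 45: heading 135 -> 90
  PD: pen down
  RT 180: heading 90 -> 270
  REPEAT 2 [
    -- iteration 1/2 --
    FD 2: (-14.142,14.142) -> (-14.142,12.142) [heading=270, draw]
    FD 8: (-14.142,12.142) -> (-14.142,4.142) [heading=270, draw]
    -- iteration 2/2 --
    FD 2: (-14.142,4.142) -> (-14.142,2.142) [heading=270, draw]
    FD 8: (-14.142,2.142) -> (-14.142,-5.858) [heading=270, draw]
  ]
  -- iteration 3/4 --
  RT 45: heading 270 -> 225
  PD: pen down
  RT 180: heading 225 -> 45
  REPEAT 2 [
    -- iteration 1/2 --
    FD 2: (-14.142,-5.858) -> (-12.728,-4.444) [heading=45, draw]
    FD 8: (-12.728,-4.444) -> (-7.071,1.213) [heading=45, draw]
    -- iteration 2/2 --
    FD 2: (-7.071,1.213) -> (-5.657,2.627) [heading=45, draw]
    FD 8: (-5.657,2.627) -> (0,8.284) [heading=45, draw]
  ]
  -- iteration 4/4 --
  RT 45: heading 45 -> 0
  PD: pen down
  RT 180: heading 0 -> 180
  REPEAT 2 [
    -- iteration 1/2 --
    FD 2: (0,8.284) -> (-2,8.284) [heading=180, draw]
    FD 8: (-2,8.284) -> (-10,8.284) [heading=180, draw]
    -- iteration 2/2 --
    FD 2: (-10,8.284) -> (-12,8.284) [heading=180, draw]
    FD 8: (-12,8.284) -> (-20,8.284) [heading=180, draw]
  ]
]
Final: pos=(-20,8.284), heading=180, 16 segment(s) drawn

Answer: -20 8.284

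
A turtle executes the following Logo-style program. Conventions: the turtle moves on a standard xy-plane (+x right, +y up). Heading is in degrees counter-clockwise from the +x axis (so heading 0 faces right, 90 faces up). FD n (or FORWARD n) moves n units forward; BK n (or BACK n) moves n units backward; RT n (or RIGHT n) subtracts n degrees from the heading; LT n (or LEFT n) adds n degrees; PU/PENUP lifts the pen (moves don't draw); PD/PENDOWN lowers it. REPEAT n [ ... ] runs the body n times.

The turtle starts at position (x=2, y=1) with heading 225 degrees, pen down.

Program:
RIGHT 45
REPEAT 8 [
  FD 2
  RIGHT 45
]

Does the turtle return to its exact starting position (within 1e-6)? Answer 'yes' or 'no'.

Answer: yes

Derivation:
Executing turtle program step by step:
Start: pos=(2,1), heading=225, pen down
RT 45: heading 225 -> 180
REPEAT 8 [
  -- iteration 1/8 --
  FD 2: (2,1) -> (0,1) [heading=180, draw]
  RT 45: heading 180 -> 135
  -- iteration 2/8 --
  FD 2: (0,1) -> (-1.414,2.414) [heading=135, draw]
  RT 45: heading 135 -> 90
  -- iteration 3/8 --
  FD 2: (-1.414,2.414) -> (-1.414,4.414) [heading=90, draw]
  RT 45: heading 90 -> 45
  -- iteration 4/8 --
  FD 2: (-1.414,4.414) -> (0,5.828) [heading=45, draw]
  RT 45: heading 45 -> 0
  -- iteration 5/8 --
  FD 2: (0,5.828) -> (2,5.828) [heading=0, draw]
  RT 45: heading 0 -> 315
  -- iteration 6/8 --
  FD 2: (2,5.828) -> (3.414,4.414) [heading=315, draw]
  RT 45: heading 315 -> 270
  -- iteration 7/8 --
  FD 2: (3.414,4.414) -> (3.414,2.414) [heading=270, draw]
  RT 45: heading 270 -> 225
  -- iteration 8/8 --
  FD 2: (3.414,2.414) -> (2,1) [heading=225, draw]
  RT 45: heading 225 -> 180
]
Final: pos=(2,1), heading=180, 8 segment(s) drawn

Start position: (2, 1)
Final position: (2, 1)
Distance = 0; < 1e-6 -> CLOSED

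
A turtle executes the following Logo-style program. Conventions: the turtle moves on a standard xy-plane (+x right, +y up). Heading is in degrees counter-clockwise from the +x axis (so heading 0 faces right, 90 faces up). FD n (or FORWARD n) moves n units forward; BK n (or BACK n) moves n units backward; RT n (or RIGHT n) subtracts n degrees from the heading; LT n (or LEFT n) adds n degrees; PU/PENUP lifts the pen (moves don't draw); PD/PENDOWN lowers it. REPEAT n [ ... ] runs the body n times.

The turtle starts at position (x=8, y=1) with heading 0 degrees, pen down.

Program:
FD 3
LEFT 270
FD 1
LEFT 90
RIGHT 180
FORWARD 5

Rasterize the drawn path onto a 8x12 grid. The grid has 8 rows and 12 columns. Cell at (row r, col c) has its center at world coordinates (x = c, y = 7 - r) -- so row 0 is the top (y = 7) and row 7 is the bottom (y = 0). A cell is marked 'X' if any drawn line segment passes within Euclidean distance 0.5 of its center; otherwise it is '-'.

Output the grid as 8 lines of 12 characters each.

Answer: ------------
------------
------------
------------
------------
------------
--------XXXX
------XXXXXX

Derivation:
Segment 0: (8,1) -> (11,1)
Segment 1: (11,1) -> (11,0)
Segment 2: (11,0) -> (6,0)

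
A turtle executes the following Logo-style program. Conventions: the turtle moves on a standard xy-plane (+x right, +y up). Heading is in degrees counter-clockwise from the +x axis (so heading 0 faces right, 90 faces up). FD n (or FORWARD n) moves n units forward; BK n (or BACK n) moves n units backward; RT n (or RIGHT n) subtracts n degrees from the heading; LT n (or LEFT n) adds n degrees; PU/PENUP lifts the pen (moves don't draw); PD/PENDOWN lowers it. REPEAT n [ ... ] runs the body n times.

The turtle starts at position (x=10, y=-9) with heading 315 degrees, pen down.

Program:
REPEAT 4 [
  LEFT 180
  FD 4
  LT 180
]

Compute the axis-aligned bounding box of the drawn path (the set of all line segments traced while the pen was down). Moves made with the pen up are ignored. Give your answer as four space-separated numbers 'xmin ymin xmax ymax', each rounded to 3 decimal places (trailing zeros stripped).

Executing turtle program step by step:
Start: pos=(10,-9), heading=315, pen down
REPEAT 4 [
  -- iteration 1/4 --
  LT 180: heading 315 -> 135
  FD 4: (10,-9) -> (7.172,-6.172) [heading=135, draw]
  LT 180: heading 135 -> 315
  -- iteration 2/4 --
  LT 180: heading 315 -> 135
  FD 4: (7.172,-6.172) -> (4.343,-3.343) [heading=135, draw]
  LT 180: heading 135 -> 315
  -- iteration 3/4 --
  LT 180: heading 315 -> 135
  FD 4: (4.343,-3.343) -> (1.515,-0.515) [heading=135, draw]
  LT 180: heading 135 -> 315
  -- iteration 4/4 --
  LT 180: heading 315 -> 135
  FD 4: (1.515,-0.515) -> (-1.314,2.314) [heading=135, draw]
  LT 180: heading 135 -> 315
]
Final: pos=(-1.314,2.314), heading=315, 4 segment(s) drawn

Segment endpoints: x in {-1.314, 1.515, 4.343, 7.172, 10}, y in {-9, -6.172, -3.343, -0.515, 2.314}
xmin=-1.314, ymin=-9, xmax=10, ymax=2.314

Answer: -1.314 -9 10 2.314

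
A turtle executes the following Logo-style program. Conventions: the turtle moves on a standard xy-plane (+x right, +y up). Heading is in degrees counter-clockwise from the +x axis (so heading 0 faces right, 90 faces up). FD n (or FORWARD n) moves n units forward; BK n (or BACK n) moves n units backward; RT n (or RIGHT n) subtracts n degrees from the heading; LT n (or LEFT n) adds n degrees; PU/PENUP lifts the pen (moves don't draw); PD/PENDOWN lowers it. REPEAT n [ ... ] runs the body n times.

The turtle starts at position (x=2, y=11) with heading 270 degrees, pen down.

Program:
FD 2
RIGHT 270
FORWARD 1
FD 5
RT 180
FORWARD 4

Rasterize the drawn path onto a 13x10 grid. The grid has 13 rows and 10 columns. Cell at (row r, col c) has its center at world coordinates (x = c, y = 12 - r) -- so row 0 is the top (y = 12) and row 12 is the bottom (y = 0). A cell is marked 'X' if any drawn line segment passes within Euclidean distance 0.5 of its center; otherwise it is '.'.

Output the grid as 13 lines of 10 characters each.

Segment 0: (2,11) -> (2,9)
Segment 1: (2,9) -> (3,9)
Segment 2: (3,9) -> (8,9)
Segment 3: (8,9) -> (4,9)

Answer: ..........
..X.......
..X.......
..XXXXXXX.
..........
..........
..........
..........
..........
..........
..........
..........
..........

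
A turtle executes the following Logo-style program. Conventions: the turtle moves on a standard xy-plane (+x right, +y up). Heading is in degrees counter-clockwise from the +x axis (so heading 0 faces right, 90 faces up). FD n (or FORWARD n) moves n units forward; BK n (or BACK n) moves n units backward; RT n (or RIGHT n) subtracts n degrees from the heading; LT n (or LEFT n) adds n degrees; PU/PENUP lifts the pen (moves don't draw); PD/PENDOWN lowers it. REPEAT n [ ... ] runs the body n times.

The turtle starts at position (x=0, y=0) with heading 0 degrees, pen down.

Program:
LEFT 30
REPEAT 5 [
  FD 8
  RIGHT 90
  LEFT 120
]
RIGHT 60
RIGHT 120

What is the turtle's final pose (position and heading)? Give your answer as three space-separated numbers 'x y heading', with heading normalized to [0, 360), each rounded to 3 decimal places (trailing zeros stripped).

Answer: 0 29.856 0

Derivation:
Executing turtle program step by step:
Start: pos=(0,0), heading=0, pen down
LT 30: heading 0 -> 30
REPEAT 5 [
  -- iteration 1/5 --
  FD 8: (0,0) -> (6.928,4) [heading=30, draw]
  RT 90: heading 30 -> 300
  LT 120: heading 300 -> 60
  -- iteration 2/5 --
  FD 8: (6.928,4) -> (10.928,10.928) [heading=60, draw]
  RT 90: heading 60 -> 330
  LT 120: heading 330 -> 90
  -- iteration 3/5 --
  FD 8: (10.928,10.928) -> (10.928,18.928) [heading=90, draw]
  RT 90: heading 90 -> 0
  LT 120: heading 0 -> 120
  -- iteration 4/5 --
  FD 8: (10.928,18.928) -> (6.928,25.856) [heading=120, draw]
  RT 90: heading 120 -> 30
  LT 120: heading 30 -> 150
  -- iteration 5/5 --
  FD 8: (6.928,25.856) -> (0,29.856) [heading=150, draw]
  RT 90: heading 150 -> 60
  LT 120: heading 60 -> 180
]
RT 60: heading 180 -> 120
RT 120: heading 120 -> 0
Final: pos=(0,29.856), heading=0, 5 segment(s) drawn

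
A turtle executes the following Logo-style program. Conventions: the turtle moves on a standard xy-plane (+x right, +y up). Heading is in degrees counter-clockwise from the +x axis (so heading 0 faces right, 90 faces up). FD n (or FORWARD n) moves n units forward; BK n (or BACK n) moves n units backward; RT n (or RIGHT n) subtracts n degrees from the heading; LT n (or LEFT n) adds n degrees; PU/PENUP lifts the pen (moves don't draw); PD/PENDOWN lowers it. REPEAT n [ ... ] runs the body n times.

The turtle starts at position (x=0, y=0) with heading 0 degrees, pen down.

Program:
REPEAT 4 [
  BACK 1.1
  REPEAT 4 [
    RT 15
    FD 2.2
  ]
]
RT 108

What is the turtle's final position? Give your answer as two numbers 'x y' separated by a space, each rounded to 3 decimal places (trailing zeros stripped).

Answer: -8.886 -9.675

Derivation:
Executing turtle program step by step:
Start: pos=(0,0), heading=0, pen down
REPEAT 4 [
  -- iteration 1/4 --
  BK 1.1: (0,0) -> (-1.1,0) [heading=0, draw]
  REPEAT 4 [
    -- iteration 1/4 --
    RT 15: heading 0 -> 345
    FD 2.2: (-1.1,0) -> (1.025,-0.569) [heading=345, draw]
    -- iteration 2/4 --
    RT 15: heading 345 -> 330
    FD 2.2: (1.025,-0.569) -> (2.93,-1.669) [heading=330, draw]
    -- iteration 3/4 --
    RT 15: heading 330 -> 315
    FD 2.2: (2.93,-1.669) -> (4.486,-3.225) [heading=315, draw]
    -- iteration 4/4 --
    RT 15: heading 315 -> 300
    FD 2.2: (4.486,-3.225) -> (5.586,-5.13) [heading=300, draw]
  ]
  -- iteration 2/4 --
  BK 1.1: (5.586,-5.13) -> (5.036,-4.178) [heading=300, draw]
  REPEAT 4 [
    -- iteration 1/4 --
    RT 15: heading 300 -> 285
    FD 2.2: (5.036,-4.178) -> (5.605,-6.303) [heading=285, draw]
    -- iteration 2/4 --
    RT 15: heading 285 -> 270
    FD 2.2: (5.605,-6.303) -> (5.605,-8.503) [heading=270, draw]
    -- iteration 3/4 --
    RT 15: heading 270 -> 255
    FD 2.2: (5.605,-8.503) -> (5.036,-10.628) [heading=255, draw]
    -- iteration 4/4 --
    RT 15: heading 255 -> 240
    FD 2.2: (5.036,-10.628) -> (3.936,-12.533) [heading=240, draw]
  ]
  -- iteration 3/4 --
  BK 1.1: (3.936,-12.533) -> (4.486,-11.58) [heading=240, draw]
  REPEAT 4 [
    -- iteration 1/4 --
    RT 15: heading 240 -> 225
    FD 2.2: (4.486,-11.58) -> (2.93,-13.136) [heading=225, draw]
    -- iteration 2/4 --
    RT 15: heading 225 -> 210
    FD 2.2: (2.93,-13.136) -> (1.025,-14.236) [heading=210, draw]
    -- iteration 3/4 --
    RT 15: heading 210 -> 195
    FD 2.2: (1.025,-14.236) -> (-1.1,-14.805) [heading=195, draw]
    -- iteration 4/4 --
    RT 15: heading 195 -> 180
    FD 2.2: (-1.1,-14.805) -> (-3.3,-14.805) [heading=180, draw]
  ]
  -- iteration 4/4 --
  BK 1.1: (-3.3,-14.805) -> (-2.2,-14.805) [heading=180, draw]
  REPEAT 4 [
    -- iteration 1/4 --
    RT 15: heading 180 -> 165
    FD 2.2: (-2.2,-14.805) -> (-4.325,-14.236) [heading=165, draw]
    -- iteration 2/4 --
    RT 15: heading 165 -> 150
    FD 2.2: (-4.325,-14.236) -> (-6.23,-13.136) [heading=150, draw]
    -- iteration 3/4 --
    RT 15: heading 150 -> 135
    FD 2.2: (-6.23,-13.136) -> (-7.786,-11.58) [heading=135, draw]
    -- iteration 4/4 --
    RT 15: heading 135 -> 120
    FD 2.2: (-7.786,-11.58) -> (-8.886,-9.675) [heading=120, draw]
  ]
]
RT 108: heading 120 -> 12
Final: pos=(-8.886,-9.675), heading=12, 20 segment(s) drawn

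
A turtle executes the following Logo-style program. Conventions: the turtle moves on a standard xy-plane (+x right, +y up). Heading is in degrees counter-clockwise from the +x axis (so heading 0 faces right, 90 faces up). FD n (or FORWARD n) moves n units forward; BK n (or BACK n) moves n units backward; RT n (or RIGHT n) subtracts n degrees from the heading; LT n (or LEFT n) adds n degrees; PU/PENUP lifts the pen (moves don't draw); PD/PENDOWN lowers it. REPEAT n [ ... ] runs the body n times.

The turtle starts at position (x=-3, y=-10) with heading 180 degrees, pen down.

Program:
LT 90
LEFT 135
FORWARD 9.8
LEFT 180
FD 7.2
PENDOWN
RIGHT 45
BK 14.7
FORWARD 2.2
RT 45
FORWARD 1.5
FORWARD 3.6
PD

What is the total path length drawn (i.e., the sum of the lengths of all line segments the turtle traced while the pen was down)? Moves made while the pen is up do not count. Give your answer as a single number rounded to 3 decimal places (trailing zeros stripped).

Executing turtle program step by step:
Start: pos=(-3,-10), heading=180, pen down
LT 90: heading 180 -> 270
LT 135: heading 270 -> 45
FD 9.8: (-3,-10) -> (3.93,-3.07) [heading=45, draw]
LT 180: heading 45 -> 225
FD 7.2: (3.93,-3.07) -> (-1.162,-8.162) [heading=225, draw]
PD: pen down
RT 45: heading 225 -> 180
BK 14.7: (-1.162,-8.162) -> (13.538,-8.162) [heading=180, draw]
FD 2.2: (13.538,-8.162) -> (11.338,-8.162) [heading=180, draw]
RT 45: heading 180 -> 135
FD 1.5: (11.338,-8.162) -> (10.278,-7.101) [heading=135, draw]
FD 3.6: (10.278,-7.101) -> (7.732,-4.555) [heading=135, draw]
PD: pen down
Final: pos=(7.732,-4.555), heading=135, 6 segment(s) drawn

Segment lengths:
  seg 1: (-3,-10) -> (3.93,-3.07), length = 9.8
  seg 2: (3.93,-3.07) -> (-1.162,-8.162), length = 7.2
  seg 3: (-1.162,-8.162) -> (13.538,-8.162), length = 14.7
  seg 4: (13.538,-8.162) -> (11.338,-8.162), length = 2.2
  seg 5: (11.338,-8.162) -> (10.278,-7.101), length = 1.5
  seg 6: (10.278,-7.101) -> (7.732,-4.555), length = 3.6
Total = 39

Answer: 39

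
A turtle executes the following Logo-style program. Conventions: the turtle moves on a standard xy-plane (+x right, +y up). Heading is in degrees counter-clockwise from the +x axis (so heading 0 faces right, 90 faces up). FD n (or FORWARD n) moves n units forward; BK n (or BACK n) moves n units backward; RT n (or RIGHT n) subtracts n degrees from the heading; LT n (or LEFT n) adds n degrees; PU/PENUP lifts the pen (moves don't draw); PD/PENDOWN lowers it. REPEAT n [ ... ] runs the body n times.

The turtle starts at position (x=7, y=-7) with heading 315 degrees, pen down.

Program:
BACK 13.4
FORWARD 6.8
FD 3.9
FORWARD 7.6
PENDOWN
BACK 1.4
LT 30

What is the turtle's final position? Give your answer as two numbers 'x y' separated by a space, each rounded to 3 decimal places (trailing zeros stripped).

Executing turtle program step by step:
Start: pos=(7,-7), heading=315, pen down
BK 13.4: (7,-7) -> (-2.475,2.475) [heading=315, draw]
FD 6.8: (-2.475,2.475) -> (2.333,-2.333) [heading=315, draw]
FD 3.9: (2.333,-2.333) -> (5.091,-5.091) [heading=315, draw]
FD 7.6: (5.091,-5.091) -> (10.465,-10.465) [heading=315, draw]
PD: pen down
BK 1.4: (10.465,-10.465) -> (9.475,-9.475) [heading=315, draw]
LT 30: heading 315 -> 345
Final: pos=(9.475,-9.475), heading=345, 5 segment(s) drawn

Answer: 9.475 -9.475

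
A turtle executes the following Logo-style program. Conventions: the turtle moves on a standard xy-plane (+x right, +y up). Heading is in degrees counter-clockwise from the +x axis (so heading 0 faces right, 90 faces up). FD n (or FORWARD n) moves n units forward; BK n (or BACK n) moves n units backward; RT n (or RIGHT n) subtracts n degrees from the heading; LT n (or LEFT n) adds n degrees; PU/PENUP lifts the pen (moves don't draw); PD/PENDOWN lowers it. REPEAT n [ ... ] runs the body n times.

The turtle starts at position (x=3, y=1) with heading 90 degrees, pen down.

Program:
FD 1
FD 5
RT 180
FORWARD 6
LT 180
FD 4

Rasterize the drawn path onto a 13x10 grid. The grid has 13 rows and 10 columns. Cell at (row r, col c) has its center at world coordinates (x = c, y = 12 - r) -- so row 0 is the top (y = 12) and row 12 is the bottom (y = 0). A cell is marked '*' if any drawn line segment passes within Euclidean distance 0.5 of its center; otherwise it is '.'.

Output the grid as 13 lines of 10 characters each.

Segment 0: (3,1) -> (3,2)
Segment 1: (3,2) -> (3,7)
Segment 2: (3,7) -> (3,1)
Segment 3: (3,1) -> (3,5)

Answer: ..........
..........
..........
..........
..........
...*......
...*......
...*......
...*......
...*......
...*......
...*......
..........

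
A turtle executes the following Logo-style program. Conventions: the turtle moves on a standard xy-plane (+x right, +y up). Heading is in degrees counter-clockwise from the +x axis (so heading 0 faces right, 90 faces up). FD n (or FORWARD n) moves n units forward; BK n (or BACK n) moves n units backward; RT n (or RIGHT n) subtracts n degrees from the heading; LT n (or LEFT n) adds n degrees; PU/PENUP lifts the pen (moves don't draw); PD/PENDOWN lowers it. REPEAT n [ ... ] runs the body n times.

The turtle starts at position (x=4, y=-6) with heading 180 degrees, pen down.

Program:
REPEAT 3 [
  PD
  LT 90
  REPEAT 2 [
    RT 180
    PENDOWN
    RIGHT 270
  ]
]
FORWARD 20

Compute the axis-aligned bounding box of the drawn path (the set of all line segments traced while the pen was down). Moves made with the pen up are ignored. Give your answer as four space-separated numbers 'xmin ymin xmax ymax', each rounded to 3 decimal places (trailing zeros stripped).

Answer: 4 -26 4 -6

Derivation:
Executing turtle program step by step:
Start: pos=(4,-6), heading=180, pen down
REPEAT 3 [
  -- iteration 1/3 --
  PD: pen down
  LT 90: heading 180 -> 270
  REPEAT 2 [
    -- iteration 1/2 --
    RT 180: heading 270 -> 90
    PD: pen down
    RT 270: heading 90 -> 180
    -- iteration 2/2 --
    RT 180: heading 180 -> 0
    PD: pen down
    RT 270: heading 0 -> 90
  ]
  -- iteration 2/3 --
  PD: pen down
  LT 90: heading 90 -> 180
  REPEAT 2 [
    -- iteration 1/2 --
    RT 180: heading 180 -> 0
    PD: pen down
    RT 270: heading 0 -> 90
    -- iteration 2/2 --
    RT 180: heading 90 -> 270
    PD: pen down
    RT 270: heading 270 -> 0
  ]
  -- iteration 3/3 --
  PD: pen down
  LT 90: heading 0 -> 90
  REPEAT 2 [
    -- iteration 1/2 --
    RT 180: heading 90 -> 270
    PD: pen down
    RT 270: heading 270 -> 0
    -- iteration 2/2 --
    RT 180: heading 0 -> 180
    PD: pen down
    RT 270: heading 180 -> 270
  ]
]
FD 20: (4,-6) -> (4,-26) [heading=270, draw]
Final: pos=(4,-26), heading=270, 1 segment(s) drawn

Segment endpoints: x in {4, 4}, y in {-26, -6}
xmin=4, ymin=-26, xmax=4, ymax=-6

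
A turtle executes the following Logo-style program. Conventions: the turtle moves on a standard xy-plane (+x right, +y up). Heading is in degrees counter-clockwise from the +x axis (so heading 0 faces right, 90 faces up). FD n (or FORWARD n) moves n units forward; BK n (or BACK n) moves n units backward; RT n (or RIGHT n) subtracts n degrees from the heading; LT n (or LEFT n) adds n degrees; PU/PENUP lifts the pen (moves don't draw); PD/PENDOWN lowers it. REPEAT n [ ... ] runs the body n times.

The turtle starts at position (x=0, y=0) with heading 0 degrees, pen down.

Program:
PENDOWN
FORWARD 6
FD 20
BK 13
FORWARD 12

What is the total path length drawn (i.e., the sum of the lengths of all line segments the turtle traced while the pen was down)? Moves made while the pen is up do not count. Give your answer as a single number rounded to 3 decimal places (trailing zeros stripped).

Answer: 51

Derivation:
Executing turtle program step by step:
Start: pos=(0,0), heading=0, pen down
PD: pen down
FD 6: (0,0) -> (6,0) [heading=0, draw]
FD 20: (6,0) -> (26,0) [heading=0, draw]
BK 13: (26,0) -> (13,0) [heading=0, draw]
FD 12: (13,0) -> (25,0) [heading=0, draw]
Final: pos=(25,0), heading=0, 4 segment(s) drawn

Segment lengths:
  seg 1: (0,0) -> (6,0), length = 6
  seg 2: (6,0) -> (26,0), length = 20
  seg 3: (26,0) -> (13,0), length = 13
  seg 4: (13,0) -> (25,0), length = 12
Total = 51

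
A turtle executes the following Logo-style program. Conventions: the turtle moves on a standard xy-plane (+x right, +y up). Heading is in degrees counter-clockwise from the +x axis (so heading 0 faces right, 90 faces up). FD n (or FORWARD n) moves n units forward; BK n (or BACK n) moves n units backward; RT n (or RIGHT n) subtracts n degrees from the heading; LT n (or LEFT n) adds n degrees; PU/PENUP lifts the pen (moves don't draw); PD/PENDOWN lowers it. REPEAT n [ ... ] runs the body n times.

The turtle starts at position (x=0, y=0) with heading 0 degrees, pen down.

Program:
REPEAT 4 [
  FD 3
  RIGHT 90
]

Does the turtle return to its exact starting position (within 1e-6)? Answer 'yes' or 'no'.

Answer: yes

Derivation:
Executing turtle program step by step:
Start: pos=(0,0), heading=0, pen down
REPEAT 4 [
  -- iteration 1/4 --
  FD 3: (0,0) -> (3,0) [heading=0, draw]
  RT 90: heading 0 -> 270
  -- iteration 2/4 --
  FD 3: (3,0) -> (3,-3) [heading=270, draw]
  RT 90: heading 270 -> 180
  -- iteration 3/4 --
  FD 3: (3,-3) -> (0,-3) [heading=180, draw]
  RT 90: heading 180 -> 90
  -- iteration 4/4 --
  FD 3: (0,-3) -> (0,0) [heading=90, draw]
  RT 90: heading 90 -> 0
]
Final: pos=(0,0), heading=0, 4 segment(s) drawn

Start position: (0, 0)
Final position: (0, 0)
Distance = 0; < 1e-6 -> CLOSED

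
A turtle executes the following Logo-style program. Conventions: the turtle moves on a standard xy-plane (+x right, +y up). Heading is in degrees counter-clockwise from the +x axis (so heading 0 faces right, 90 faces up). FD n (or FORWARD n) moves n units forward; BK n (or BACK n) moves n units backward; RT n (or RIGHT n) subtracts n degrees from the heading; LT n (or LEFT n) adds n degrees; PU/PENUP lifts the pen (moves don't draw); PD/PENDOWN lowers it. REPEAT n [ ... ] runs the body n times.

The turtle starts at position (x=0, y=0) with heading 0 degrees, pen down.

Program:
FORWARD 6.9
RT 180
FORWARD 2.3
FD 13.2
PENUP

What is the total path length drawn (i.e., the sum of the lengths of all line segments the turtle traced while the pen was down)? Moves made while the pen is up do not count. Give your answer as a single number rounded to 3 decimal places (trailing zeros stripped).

Executing turtle program step by step:
Start: pos=(0,0), heading=0, pen down
FD 6.9: (0,0) -> (6.9,0) [heading=0, draw]
RT 180: heading 0 -> 180
FD 2.3: (6.9,0) -> (4.6,0) [heading=180, draw]
FD 13.2: (4.6,0) -> (-8.6,0) [heading=180, draw]
PU: pen up
Final: pos=(-8.6,0), heading=180, 3 segment(s) drawn

Segment lengths:
  seg 1: (0,0) -> (6.9,0), length = 6.9
  seg 2: (6.9,0) -> (4.6,0), length = 2.3
  seg 3: (4.6,0) -> (-8.6,0), length = 13.2
Total = 22.4

Answer: 22.4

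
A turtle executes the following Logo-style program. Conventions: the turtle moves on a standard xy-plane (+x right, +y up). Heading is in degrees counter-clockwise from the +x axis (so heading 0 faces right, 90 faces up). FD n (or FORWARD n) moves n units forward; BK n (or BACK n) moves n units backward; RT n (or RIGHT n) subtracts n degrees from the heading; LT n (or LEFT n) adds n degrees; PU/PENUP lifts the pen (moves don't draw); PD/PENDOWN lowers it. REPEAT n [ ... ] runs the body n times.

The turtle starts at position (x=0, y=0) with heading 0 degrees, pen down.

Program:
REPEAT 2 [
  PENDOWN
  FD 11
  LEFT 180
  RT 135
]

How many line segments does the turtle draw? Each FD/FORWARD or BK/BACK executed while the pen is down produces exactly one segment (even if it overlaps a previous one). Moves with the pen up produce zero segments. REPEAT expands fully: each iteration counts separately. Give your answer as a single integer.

Answer: 2

Derivation:
Executing turtle program step by step:
Start: pos=(0,0), heading=0, pen down
REPEAT 2 [
  -- iteration 1/2 --
  PD: pen down
  FD 11: (0,0) -> (11,0) [heading=0, draw]
  LT 180: heading 0 -> 180
  RT 135: heading 180 -> 45
  -- iteration 2/2 --
  PD: pen down
  FD 11: (11,0) -> (18.778,7.778) [heading=45, draw]
  LT 180: heading 45 -> 225
  RT 135: heading 225 -> 90
]
Final: pos=(18.778,7.778), heading=90, 2 segment(s) drawn
Segments drawn: 2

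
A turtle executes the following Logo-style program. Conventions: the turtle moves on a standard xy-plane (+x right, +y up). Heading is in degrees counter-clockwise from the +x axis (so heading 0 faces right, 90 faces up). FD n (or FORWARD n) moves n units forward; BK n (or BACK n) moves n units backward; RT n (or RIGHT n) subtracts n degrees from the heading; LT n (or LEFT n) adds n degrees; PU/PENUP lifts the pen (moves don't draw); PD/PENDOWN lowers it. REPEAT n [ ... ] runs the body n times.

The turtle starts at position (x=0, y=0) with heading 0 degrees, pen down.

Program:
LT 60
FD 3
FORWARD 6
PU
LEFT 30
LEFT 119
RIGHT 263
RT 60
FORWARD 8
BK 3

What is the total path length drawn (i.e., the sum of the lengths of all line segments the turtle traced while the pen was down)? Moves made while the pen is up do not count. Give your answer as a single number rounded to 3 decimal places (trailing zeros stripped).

Answer: 9

Derivation:
Executing turtle program step by step:
Start: pos=(0,0), heading=0, pen down
LT 60: heading 0 -> 60
FD 3: (0,0) -> (1.5,2.598) [heading=60, draw]
FD 6: (1.5,2.598) -> (4.5,7.794) [heading=60, draw]
PU: pen up
LT 30: heading 60 -> 90
LT 119: heading 90 -> 209
RT 263: heading 209 -> 306
RT 60: heading 306 -> 246
FD 8: (4.5,7.794) -> (1.246,0.486) [heading=246, move]
BK 3: (1.246,0.486) -> (2.466,3.227) [heading=246, move]
Final: pos=(2.466,3.227), heading=246, 2 segment(s) drawn

Segment lengths:
  seg 1: (0,0) -> (1.5,2.598), length = 3
  seg 2: (1.5,2.598) -> (4.5,7.794), length = 6
Total = 9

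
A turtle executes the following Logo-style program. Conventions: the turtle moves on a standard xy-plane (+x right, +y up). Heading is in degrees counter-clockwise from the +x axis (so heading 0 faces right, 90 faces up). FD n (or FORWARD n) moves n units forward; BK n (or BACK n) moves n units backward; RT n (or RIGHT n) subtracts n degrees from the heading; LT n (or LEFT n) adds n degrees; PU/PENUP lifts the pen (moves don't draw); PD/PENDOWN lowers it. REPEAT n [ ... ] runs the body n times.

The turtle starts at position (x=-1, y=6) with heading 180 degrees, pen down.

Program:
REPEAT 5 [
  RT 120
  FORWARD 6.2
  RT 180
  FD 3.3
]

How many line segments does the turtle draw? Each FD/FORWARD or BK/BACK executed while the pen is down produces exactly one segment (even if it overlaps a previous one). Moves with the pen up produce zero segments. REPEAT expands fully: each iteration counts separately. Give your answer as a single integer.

Executing turtle program step by step:
Start: pos=(-1,6), heading=180, pen down
REPEAT 5 [
  -- iteration 1/5 --
  RT 120: heading 180 -> 60
  FD 6.2: (-1,6) -> (2.1,11.369) [heading=60, draw]
  RT 180: heading 60 -> 240
  FD 3.3: (2.1,11.369) -> (0.45,8.511) [heading=240, draw]
  -- iteration 2/5 --
  RT 120: heading 240 -> 120
  FD 6.2: (0.45,8.511) -> (-2.65,13.881) [heading=120, draw]
  RT 180: heading 120 -> 300
  FD 3.3: (-2.65,13.881) -> (-1,11.023) [heading=300, draw]
  -- iteration 3/5 --
  RT 120: heading 300 -> 180
  FD 6.2: (-1,11.023) -> (-7.2,11.023) [heading=180, draw]
  RT 180: heading 180 -> 0
  FD 3.3: (-7.2,11.023) -> (-3.9,11.023) [heading=0, draw]
  -- iteration 4/5 --
  RT 120: heading 0 -> 240
  FD 6.2: (-3.9,11.023) -> (-7,5.654) [heading=240, draw]
  RT 180: heading 240 -> 60
  FD 3.3: (-7,5.654) -> (-5.35,8.511) [heading=60, draw]
  -- iteration 5/5 --
  RT 120: heading 60 -> 300
  FD 6.2: (-5.35,8.511) -> (-2.25,3.142) [heading=300, draw]
  RT 180: heading 300 -> 120
  FD 3.3: (-2.25,3.142) -> (-3.9,6) [heading=120, draw]
]
Final: pos=(-3.9,6), heading=120, 10 segment(s) drawn
Segments drawn: 10

Answer: 10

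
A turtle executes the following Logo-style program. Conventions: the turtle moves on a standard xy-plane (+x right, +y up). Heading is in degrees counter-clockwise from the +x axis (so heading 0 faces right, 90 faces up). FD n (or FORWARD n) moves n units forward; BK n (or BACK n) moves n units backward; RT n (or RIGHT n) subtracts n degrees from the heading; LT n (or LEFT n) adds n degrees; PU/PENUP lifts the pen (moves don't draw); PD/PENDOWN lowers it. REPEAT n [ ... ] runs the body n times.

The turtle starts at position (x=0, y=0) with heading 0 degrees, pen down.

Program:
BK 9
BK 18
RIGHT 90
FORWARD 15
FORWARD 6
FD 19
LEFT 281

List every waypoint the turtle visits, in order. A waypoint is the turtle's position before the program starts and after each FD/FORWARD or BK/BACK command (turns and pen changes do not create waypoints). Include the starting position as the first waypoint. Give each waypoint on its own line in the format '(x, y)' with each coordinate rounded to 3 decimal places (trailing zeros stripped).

Answer: (0, 0)
(-9, 0)
(-27, 0)
(-27, -15)
(-27, -21)
(-27, -40)

Derivation:
Executing turtle program step by step:
Start: pos=(0,0), heading=0, pen down
BK 9: (0,0) -> (-9,0) [heading=0, draw]
BK 18: (-9,0) -> (-27,0) [heading=0, draw]
RT 90: heading 0 -> 270
FD 15: (-27,0) -> (-27,-15) [heading=270, draw]
FD 6: (-27,-15) -> (-27,-21) [heading=270, draw]
FD 19: (-27,-21) -> (-27,-40) [heading=270, draw]
LT 281: heading 270 -> 191
Final: pos=(-27,-40), heading=191, 5 segment(s) drawn
Waypoints (6 total):
(0, 0)
(-9, 0)
(-27, 0)
(-27, -15)
(-27, -21)
(-27, -40)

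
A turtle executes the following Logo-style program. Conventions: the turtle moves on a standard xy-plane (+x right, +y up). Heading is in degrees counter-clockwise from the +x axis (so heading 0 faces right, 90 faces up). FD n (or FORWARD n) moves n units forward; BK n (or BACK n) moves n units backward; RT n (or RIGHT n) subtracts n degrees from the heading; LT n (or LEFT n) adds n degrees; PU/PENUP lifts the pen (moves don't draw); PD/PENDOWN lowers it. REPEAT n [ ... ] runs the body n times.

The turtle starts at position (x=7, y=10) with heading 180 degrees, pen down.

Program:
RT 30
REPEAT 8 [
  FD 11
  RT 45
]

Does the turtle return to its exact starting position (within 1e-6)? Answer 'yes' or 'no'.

Answer: yes

Derivation:
Executing turtle program step by step:
Start: pos=(7,10), heading=180, pen down
RT 30: heading 180 -> 150
REPEAT 8 [
  -- iteration 1/8 --
  FD 11: (7,10) -> (-2.526,15.5) [heading=150, draw]
  RT 45: heading 150 -> 105
  -- iteration 2/8 --
  FD 11: (-2.526,15.5) -> (-5.373,26.125) [heading=105, draw]
  RT 45: heading 105 -> 60
  -- iteration 3/8 --
  FD 11: (-5.373,26.125) -> (0.127,35.651) [heading=60, draw]
  RT 45: heading 60 -> 15
  -- iteration 4/8 --
  FD 11: (0.127,35.651) -> (10.752,38.498) [heading=15, draw]
  RT 45: heading 15 -> 330
  -- iteration 5/8 --
  FD 11: (10.752,38.498) -> (20.278,32.998) [heading=330, draw]
  RT 45: heading 330 -> 285
  -- iteration 6/8 --
  FD 11: (20.278,32.998) -> (23.125,22.373) [heading=285, draw]
  RT 45: heading 285 -> 240
  -- iteration 7/8 --
  FD 11: (23.125,22.373) -> (17.625,12.847) [heading=240, draw]
  RT 45: heading 240 -> 195
  -- iteration 8/8 --
  FD 11: (17.625,12.847) -> (7,10) [heading=195, draw]
  RT 45: heading 195 -> 150
]
Final: pos=(7,10), heading=150, 8 segment(s) drawn

Start position: (7, 10)
Final position: (7, 10)
Distance = 0; < 1e-6 -> CLOSED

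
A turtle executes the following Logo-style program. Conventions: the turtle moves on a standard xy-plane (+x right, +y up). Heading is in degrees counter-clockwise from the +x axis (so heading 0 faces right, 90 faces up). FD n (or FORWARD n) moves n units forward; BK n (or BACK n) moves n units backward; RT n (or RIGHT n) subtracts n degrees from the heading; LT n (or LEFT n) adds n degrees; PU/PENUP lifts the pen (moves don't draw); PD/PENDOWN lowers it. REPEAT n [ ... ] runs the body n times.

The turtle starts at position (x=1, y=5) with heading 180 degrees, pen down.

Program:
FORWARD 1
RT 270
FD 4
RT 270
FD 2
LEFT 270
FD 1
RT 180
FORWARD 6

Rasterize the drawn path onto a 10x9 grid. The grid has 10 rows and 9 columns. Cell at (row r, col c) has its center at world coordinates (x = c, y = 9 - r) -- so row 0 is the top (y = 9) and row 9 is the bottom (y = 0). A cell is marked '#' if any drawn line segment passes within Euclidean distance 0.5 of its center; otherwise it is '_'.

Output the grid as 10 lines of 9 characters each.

Segment 0: (1,5) -> (0,5)
Segment 1: (0,5) -> (0,1)
Segment 2: (0,1) -> (2,1)
Segment 3: (2,1) -> (2,0)
Segment 4: (2,0) -> (2,6)

Answer: _________
_________
_________
__#______
###______
#_#______
#_#______
#_#______
###______
__#______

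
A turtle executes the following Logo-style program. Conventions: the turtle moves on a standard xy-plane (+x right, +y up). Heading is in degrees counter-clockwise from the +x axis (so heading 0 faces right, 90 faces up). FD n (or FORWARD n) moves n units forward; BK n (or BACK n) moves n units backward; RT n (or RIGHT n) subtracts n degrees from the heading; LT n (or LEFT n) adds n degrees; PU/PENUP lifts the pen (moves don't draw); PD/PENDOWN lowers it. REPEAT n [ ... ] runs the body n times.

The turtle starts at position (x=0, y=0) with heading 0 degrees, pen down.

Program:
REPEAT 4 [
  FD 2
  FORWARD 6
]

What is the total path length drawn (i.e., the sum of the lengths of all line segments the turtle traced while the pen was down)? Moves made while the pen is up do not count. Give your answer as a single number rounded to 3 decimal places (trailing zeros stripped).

Executing turtle program step by step:
Start: pos=(0,0), heading=0, pen down
REPEAT 4 [
  -- iteration 1/4 --
  FD 2: (0,0) -> (2,0) [heading=0, draw]
  FD 6: (2,0) -> (8,0) [heading=0, draw]
  -- iteration 2/4 --
  FD 2: (8,0) -> (10,0) [heading=0, draw]
  FD 6: (10,0) -> (16,0) [heading=0, draw]
  -- iteration 3/4 --
  FD 2: (16,0) -> (18,0) [heading=0, draw]
  FD 6: (18,0) -> (24,0) [heading=0, draw]
  -- iteration 4/4 --
  FD 2: (24,0) -> (26,0) [heading=0, draw]
  FD 6: (26,0) -> (32,0) [heading=0, draw]
]
Final: pos=(32,0), heading=0, 8 segment(s) drawn

Segment lengths:
  seg 1: (0,0) -> (2,0), length = 2
  seg 2: (2,0) -> (8,0), length = 6
  seg 3: (8,0) -> (10,0), length = 2
  seg 4: (10,0) -> (16,0), length = 6
  seg 5: (16,0) -> (18,0), length = 2
  seg 6: (18,0) -> (24,0), length = 6
  seg 7: (24,0) -> (26,0), length = 2
  seg 8: (26,0) -> (32,0), length = 6
Total = 32

Answer: 32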